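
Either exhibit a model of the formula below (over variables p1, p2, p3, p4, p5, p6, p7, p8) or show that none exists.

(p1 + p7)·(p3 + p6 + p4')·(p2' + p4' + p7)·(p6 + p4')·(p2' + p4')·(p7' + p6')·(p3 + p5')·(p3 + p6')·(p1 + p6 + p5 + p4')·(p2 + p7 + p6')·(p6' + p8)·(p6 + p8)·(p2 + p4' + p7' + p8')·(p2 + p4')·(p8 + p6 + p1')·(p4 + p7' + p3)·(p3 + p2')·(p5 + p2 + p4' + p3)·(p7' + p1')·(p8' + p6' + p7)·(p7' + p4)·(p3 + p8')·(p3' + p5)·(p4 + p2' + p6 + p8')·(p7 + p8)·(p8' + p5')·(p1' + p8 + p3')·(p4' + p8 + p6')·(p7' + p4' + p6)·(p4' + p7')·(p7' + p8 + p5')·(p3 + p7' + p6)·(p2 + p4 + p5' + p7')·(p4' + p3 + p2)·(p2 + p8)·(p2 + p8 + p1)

Branch on p1: set p1 = 1.
The clause (p7') is unit, so p7 = 0.
The clause (p8) is unit, so p8 = 1.
The clause (p6') is unit, so p6 = 0.
The clause (p4') is unit, so p4 = 0.
The clause (p3) is unit, so p3 = 1.
The clause (p5) is unit, so p5 = 1.
Now (p5') is unsatisfied and unit — conflict.
That branch fails; take p1 = 0 instead.
The clause (p7) is unit, so p7 = 1.
The clause (p6') is unit, so p6 = 0.
The clause (p4') is unit, so p4 = 0.
Now (p4) is unsatisfied and unit — conflict.
Either choice for p1 ends in contradiction.

UNSATISFIABLE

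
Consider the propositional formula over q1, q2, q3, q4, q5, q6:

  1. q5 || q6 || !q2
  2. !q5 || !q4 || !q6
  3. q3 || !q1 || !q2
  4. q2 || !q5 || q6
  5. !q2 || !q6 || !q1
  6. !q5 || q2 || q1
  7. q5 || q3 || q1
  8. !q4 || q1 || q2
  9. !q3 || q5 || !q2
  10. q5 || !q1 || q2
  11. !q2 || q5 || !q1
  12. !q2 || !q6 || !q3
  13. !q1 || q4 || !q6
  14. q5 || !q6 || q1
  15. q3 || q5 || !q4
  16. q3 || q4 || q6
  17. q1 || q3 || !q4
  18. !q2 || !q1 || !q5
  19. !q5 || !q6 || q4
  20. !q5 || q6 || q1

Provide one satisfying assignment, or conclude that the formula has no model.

Case q5 = false:
Case q6 = false:
(!q2) alone gives q2 = false.
(!q1) alone gives q1 = false.
(q3) alone gives q3 = true.
(!q4) alone gives q4 = false.
Every clause now holds.

q1=false; q2=false; q3=true; q4=false; q5=false; q6=false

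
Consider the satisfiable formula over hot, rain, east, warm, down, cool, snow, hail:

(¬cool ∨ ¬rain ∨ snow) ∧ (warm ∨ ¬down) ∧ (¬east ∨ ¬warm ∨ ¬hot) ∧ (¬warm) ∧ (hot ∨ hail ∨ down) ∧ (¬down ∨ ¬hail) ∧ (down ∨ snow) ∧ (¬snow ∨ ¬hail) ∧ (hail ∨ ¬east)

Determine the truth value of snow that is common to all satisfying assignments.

True

Suppose snow = False.
Unit clause (¬warm) forces warm = False.
Unit clause (¬down) forces down = False.
That conflicts with the unit clause (down).
So every satisfying assignment has snow = True.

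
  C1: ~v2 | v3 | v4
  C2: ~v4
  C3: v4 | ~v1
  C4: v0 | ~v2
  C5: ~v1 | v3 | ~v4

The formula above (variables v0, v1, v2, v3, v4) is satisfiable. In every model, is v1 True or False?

Suppose v1 = 1.
Unit clause (~v4) forces v4 = 0.
That conflicts with the unit clause (v4).
So every satisfying assignment has v1 = False.

False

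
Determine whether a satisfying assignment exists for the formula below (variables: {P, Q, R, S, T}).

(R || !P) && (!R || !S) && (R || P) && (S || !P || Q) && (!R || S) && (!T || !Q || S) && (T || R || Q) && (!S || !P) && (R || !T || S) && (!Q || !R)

No, unsatisfiable

Case R = true:
The clause (!S) is unit, so S = false.
But (S) is also a unit clause — contradiction.
Backtrack on R: now try R = false.
The clause (!P) is unit, so P = false.
But (P) is also a unit clause — contradiction.
Neither R = true nor R = false works.
No assignment satisfies every clause.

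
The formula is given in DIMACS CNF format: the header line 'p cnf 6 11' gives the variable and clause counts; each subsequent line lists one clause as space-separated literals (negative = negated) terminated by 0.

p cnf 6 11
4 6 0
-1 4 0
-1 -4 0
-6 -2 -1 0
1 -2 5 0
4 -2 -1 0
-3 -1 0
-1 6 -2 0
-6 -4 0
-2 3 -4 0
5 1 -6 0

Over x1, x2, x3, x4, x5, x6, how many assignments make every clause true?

9

There are 2^6 = 64 truth assignments over (x1, x2, x3, x4, x5, x6).
Split on x4. With x4 = True, the clauses containing x4 are satisfied and ¬x4 drops from the rest; 5 of the 2^5 = 32 assignments to the other variables satisfy what remains.
With x4 = False, by the same count on the reduced clause set, 4 assignments work.
(One model: x1=F, x2=F, x3=F, x4=F, x5=T, x6=T.)
Total: 5 + 4 = 9.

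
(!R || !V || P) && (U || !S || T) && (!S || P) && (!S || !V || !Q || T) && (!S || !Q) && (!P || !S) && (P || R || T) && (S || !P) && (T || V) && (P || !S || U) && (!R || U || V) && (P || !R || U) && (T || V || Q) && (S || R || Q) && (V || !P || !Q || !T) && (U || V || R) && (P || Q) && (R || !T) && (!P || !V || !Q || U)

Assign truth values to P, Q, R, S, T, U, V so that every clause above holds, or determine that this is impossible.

P ↦ false,  Q ↦ true,  R ↦ true,  S ↦ false,  T ↦ true,  U ↦ true,  V ↦ false

Suppose S = false.
From the singleton clause (!P), P = false.
From the singleton clause (Q), Q = true.
Suppose R = true.
From the singleton clause (!V), V = false.
From the singleton clause (T), T = true.
From the singleton clause (U), U = true.
Every clause now holds.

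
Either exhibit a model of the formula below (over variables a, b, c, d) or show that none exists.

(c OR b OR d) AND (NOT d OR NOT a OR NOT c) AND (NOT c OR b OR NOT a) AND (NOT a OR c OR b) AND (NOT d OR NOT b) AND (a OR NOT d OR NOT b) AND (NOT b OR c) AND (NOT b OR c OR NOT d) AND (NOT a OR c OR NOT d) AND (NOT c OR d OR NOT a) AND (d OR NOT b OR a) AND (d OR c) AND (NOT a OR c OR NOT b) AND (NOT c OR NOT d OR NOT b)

Branch on d: set d = false.
(c) alone gives c = true.
(NOT a) alone gives a = false.
(NOT b) alone gives b = false.
Every clause now holds.

a ↦ false, b ↦ false, c ↦ true, d ↦ false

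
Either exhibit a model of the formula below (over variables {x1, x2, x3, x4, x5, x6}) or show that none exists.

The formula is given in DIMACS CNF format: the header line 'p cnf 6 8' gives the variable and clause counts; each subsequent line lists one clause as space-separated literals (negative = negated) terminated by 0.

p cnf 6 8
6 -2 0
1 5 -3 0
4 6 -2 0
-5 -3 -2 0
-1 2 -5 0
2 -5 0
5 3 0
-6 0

x1: True, x2: False, x3: True, x4: False, x5: False, x6: False

Unit clause (¬x6) forces x6 = False.
Unit clause (¬x2) forces x2 = False.
Unit clause (¬x5) forces x5 = False.
Unit clause (x3) forces x3 = True.
Unit clause (x1) forces x1 = True.
Every clause is now satisfied; x4 is unconstrained.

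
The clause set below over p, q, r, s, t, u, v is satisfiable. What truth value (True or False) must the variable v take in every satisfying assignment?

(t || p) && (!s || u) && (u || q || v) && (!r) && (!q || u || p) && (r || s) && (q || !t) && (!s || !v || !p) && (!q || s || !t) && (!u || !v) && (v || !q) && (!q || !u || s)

False

Suppose v = true.
The clause (!r) is unit, so r = false.
The clause (s) is unit, so s = true.
The clause (u) is unit, so u = true.
But (!u) is also a unit clause — contradiction.
So every satisfying assignment has v = False.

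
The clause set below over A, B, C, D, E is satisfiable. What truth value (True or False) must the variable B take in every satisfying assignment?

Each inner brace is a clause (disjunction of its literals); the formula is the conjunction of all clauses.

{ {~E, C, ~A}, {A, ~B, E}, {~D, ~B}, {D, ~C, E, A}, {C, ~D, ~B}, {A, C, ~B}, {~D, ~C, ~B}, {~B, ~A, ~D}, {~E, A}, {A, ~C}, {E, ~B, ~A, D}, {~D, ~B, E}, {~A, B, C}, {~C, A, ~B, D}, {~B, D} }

Suppose B = 1.
(~D) alone gives D = 0.
That conflicts with the unit clause (D).
So every satisfying assignment has B = False.

False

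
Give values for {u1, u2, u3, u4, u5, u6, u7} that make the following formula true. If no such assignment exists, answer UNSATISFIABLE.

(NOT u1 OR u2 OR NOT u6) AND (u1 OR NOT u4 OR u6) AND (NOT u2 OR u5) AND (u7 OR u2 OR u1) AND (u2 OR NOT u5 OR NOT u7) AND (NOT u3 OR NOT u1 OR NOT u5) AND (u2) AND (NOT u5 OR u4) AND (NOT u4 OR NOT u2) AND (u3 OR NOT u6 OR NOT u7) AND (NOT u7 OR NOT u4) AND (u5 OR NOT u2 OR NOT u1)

The clause (u2) is unit, so u2 = true.
The clause (u5) is unit, so u5 = true.
The clause (u4) is unit, so u4 = true.
Now (NOT u4) is unsatisfied and unit — conflict.

UNSATISFIABLE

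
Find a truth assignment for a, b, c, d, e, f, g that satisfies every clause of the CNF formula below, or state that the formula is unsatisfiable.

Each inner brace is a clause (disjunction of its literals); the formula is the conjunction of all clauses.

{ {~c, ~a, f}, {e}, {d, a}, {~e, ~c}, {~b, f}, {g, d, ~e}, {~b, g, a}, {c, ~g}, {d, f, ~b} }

From the singleton clause (e), e = 1.
From the singleton clause (~c), c = 0.
From the singleton clause (~g), g = 0.
From the singleton clause (d), d = 1.
Try b = 1.
From the singleton clause (f), f = 1.
From the singleton clause (a), a = 1.
Every clause now holds.

a ↦ 1,  b ↦ 1,  c ↦ 0,  d ↦ 1,  e ↦ 1,  f ↦ 1,  g ↦ 0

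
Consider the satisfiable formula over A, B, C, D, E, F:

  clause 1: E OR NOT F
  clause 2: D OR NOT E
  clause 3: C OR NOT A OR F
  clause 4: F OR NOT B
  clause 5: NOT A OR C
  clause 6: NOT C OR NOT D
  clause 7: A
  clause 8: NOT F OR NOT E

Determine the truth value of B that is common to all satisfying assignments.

False

Suppose B = true.
From the singleton clause (F), F = true.
From the singleton clause (E), E = true.
Now (NOT E) is unsatisfied and unit — conflict.
So every satisfying assignment has B = False.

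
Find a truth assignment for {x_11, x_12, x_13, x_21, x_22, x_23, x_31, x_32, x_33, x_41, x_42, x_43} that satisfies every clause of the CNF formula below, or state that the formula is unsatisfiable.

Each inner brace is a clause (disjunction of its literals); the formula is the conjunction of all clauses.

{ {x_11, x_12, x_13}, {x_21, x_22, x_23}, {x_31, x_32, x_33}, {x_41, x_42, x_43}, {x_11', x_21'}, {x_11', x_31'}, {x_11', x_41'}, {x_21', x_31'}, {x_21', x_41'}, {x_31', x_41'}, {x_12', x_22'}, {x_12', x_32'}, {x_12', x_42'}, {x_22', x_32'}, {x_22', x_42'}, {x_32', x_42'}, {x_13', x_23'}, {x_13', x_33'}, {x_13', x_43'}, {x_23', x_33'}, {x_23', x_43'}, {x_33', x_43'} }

UNSATISFIABLE

Try x_11 = 0.
Try x_12 = 1.
From the singleton clause (x_22'), x_22 = 0.
From the singleton clause (x_32'), x_32 = 0.
From the singleton clause (x_42'), x_42 = 0.
Try x_21 = 1.
From the singleton clause (x_31'), x_31 = 0.
From the singleton clause (x_33), x_33 = 1.
From the singleton clause (x_41'), x_41 = 0.
From the singleton clause (x_43), x_43 = 1.
But (x_43') is also a unit clause — contradiction.
So x_21 must be the other value — set x_21 = 0.
From the singleton clause (x_23), x_23 = 1.
From the singleton clause (x_13'), x_13 = 0.
From the singleton clause (x_33'), x_33 = 0.
From the singleton clause (x_31), x_31 = 1.
From the singleton clause (x_41'), x_41 = 0.
From the singleton clause (x_43), x_43 = 1.
But (x_43') is also a unit clause — contradiction.
Neither x_21 = 1 nor x_21 = 0 works.
So x_12 must be the other value — set x_12 = 0.
From the singleton clause (x_13), x_13 = 1.
From the singleton clause (x_23'), x_23 = 0.
From the singleton clause (x_33'), x_33 = 0.
From the singleton clause (x_43'), x_43 = 0.
Try x_21 = 1.
From the singleton clause (x_31'), x_31 = 0.
From the singleton clause (x_32), x_32 = 1.
From the singleton clause (x_41'), x_41 = 0.
From the singleton clause (x_42), x_42 = 1.
But (x_42') is also a unit clause — contradiction.
So x_21 must be the other value — set x_21 = 0.
From the singleton clause (x_22), x_22 = 1.
From the singleton clause (x_32'), x_32 = 0.
From the singleton clause (x_31), x_31 = 1.
From the singleton clause (x_41'), x_41 = 0.
From the singleton clause (x_42), x_42 = 1.
But (x_42') is also a unit clause — contradiction.
Neither x_21 = 1 nor x_21 = 0 works.
Neither x_12 = 1 nor x_12 = 0 works.
So x_11 must be the other value — set x_11 = 1.
From the singleton clause (x_21'), x_21 = 0.
From the singleton clause (x_31'), x_31 = 0.
From the singleton clause (x_41'), x_41 = 0.
Try x_22 = 1.
From the singleton clause (x_12'), x_12 = 0.
From the singleton clause (x_32'), x_32 = 0.
From the singleton clause (x_33), x_33 = 1.
From the singleton clause (x_42'), x_42 = 0.
From the singleton clause (x_43), x_43 = 1.
But (x_43') is also a unit clause — contradiction.
So x_22 must be the other value — set x_22 = 0.
From the singleton clause (x_23), x_23 = 1.
From the singleton clause (x_13'), x_13 = 0.
From the singleton clause (x_33'), x_33 = 0.
From the singleton clause (x_32), x_32 = 1.
From the singleton clause (x_12'), x_12 = 0.
From the singleton clause (x_42'), x_42 = 0.
From the singleton clause (x_43), x_43 = 1.
But (x_43') is also a unit clause — contradiction.
Neither x_22 = 1 nor x_22 = 0 works.
Neither x_11 = 1 nor x_11 = 0 works.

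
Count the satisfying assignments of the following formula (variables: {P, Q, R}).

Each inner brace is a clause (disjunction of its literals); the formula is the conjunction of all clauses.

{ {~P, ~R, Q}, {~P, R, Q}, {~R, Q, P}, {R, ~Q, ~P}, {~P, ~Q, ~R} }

3

There are 2^3 = 8 truth assignments over (P, Q, R).
Check each against the 5 clauses (columns in the order P, Q, R):
  F F F  ✓ satisfies all
  F F T  ✗ fails (~R | Q | P)
  F T F  ✓ satisfies all
  F T T  ✓ satisfies all
  T F F  ✗ fails (~P | R | Q)
  T F T  ✗ fails (~P | ~R | Q)
  T T F  ✗ fails (R | ~Q | ~P)
  T T T  ✗ fails (~P | ~Q | ~R)
3 of the 8 rows are models.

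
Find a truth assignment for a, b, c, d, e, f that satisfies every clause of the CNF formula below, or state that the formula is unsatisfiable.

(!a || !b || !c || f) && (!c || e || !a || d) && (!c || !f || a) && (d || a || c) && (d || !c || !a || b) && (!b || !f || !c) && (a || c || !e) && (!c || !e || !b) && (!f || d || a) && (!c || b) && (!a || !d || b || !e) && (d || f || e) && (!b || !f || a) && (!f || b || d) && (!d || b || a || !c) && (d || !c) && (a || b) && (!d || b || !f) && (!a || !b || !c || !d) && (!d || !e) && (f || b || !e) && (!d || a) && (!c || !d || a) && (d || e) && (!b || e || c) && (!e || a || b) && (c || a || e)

a: true,  b: true,  c: false,  d: false,  e: true,  f: false

Try c = false.
Try d = false.
From the singleton clause (a), a = true.
From the singleton clause (e), e = true.
Try f = false.
From the singleton clause (b), b = true.
Every clause now holds.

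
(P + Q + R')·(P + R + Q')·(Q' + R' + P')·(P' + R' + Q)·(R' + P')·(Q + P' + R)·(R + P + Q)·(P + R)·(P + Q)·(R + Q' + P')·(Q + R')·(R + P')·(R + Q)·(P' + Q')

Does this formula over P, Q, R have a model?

Satisfiable

Case R = 1:
(P') alone gives P = 0.
(Q) alone gives Q = 1.
Every clause now holds.
A satisfying assignment: P ↦ 0,  Q ↦ 1,  R ↦ 1.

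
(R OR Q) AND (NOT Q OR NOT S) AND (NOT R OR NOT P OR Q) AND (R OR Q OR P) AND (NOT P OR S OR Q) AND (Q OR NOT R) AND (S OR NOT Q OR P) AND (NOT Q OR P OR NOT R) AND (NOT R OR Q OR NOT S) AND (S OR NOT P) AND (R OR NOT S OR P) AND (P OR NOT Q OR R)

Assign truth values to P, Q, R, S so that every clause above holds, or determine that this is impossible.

Suppose R = true.
From the singleton clause (Q), Q = true.
From the singleton clause (NOT S), S = false.
From the singleton clause (P), P = true.
That conflicts with the unit clause (NOT P).
Undo R and try R = false.
From the singleton clause (Q), Q = true.
From the singleton clause (NOT S), S = false.
From the singleton clause (P), P = true.
That conflicts with the unit clause (NOT P).
Both values of R lead to a conflict.

UNSATISFIABLE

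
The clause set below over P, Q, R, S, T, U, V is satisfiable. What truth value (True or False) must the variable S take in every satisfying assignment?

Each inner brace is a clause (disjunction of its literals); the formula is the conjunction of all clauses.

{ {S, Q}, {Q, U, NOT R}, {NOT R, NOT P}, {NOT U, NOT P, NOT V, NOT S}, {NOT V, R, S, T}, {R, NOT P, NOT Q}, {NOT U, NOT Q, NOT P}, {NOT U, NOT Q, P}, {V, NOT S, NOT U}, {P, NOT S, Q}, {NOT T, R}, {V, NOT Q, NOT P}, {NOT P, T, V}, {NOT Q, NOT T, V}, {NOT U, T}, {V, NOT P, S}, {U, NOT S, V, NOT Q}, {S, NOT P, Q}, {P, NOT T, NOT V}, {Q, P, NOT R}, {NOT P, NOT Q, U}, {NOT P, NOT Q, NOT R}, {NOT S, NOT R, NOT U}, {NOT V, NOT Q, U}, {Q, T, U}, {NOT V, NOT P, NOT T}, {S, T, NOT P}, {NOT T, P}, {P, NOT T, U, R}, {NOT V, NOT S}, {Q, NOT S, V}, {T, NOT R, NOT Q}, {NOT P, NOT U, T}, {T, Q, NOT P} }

False

Suppose S = true.
From the singleton clause (NOT V), V = false.
From the singleton clause (NOT U), U = false.
From the singleton clause (NOT Q), Q = false.
But (Q) is also a unit clause — contradiction.
So every satisfying assignment has S = False.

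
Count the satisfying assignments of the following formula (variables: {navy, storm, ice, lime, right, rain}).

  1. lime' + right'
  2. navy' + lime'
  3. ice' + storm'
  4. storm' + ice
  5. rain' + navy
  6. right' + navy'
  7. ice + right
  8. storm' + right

6

There are 2^6 = 64 truth assignments over (navy, storm, ice, lime, right, rain).
Split on rain. With rain = 1, the clauses containing rain are satisfied and rain' drops from the rest; 1 of the 2^5 = 32 assignments to the other variables satisfy what remains.
With rain = 0, by the same count on the reduced clause set, 5 assignments work.
(One model: navy=F, storm=F, ice=F, lime=F, right=T, rain=F.)
Total: 1 + 5 = 6.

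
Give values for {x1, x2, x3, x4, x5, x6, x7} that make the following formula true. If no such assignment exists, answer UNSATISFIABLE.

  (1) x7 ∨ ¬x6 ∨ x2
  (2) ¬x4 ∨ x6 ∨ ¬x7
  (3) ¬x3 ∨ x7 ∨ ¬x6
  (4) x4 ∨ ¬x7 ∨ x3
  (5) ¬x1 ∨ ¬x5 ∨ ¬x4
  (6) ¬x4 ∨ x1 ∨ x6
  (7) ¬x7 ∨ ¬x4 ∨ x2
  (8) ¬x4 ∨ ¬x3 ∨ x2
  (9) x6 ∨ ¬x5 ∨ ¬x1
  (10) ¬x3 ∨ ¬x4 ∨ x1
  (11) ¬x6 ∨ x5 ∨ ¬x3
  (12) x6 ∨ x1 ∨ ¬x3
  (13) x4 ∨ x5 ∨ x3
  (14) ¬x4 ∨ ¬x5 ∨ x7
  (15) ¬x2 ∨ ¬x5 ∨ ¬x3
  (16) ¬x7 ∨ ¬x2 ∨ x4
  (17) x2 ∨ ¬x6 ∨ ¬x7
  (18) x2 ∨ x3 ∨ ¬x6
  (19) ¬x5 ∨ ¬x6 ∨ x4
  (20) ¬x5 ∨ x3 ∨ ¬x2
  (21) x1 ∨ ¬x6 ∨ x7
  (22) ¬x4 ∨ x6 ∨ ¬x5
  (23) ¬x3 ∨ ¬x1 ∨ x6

Suppose x7 = False.
Suppose x6 = False.
Suppose x4 = False.
Suppose x5 = True.
Unit clause (¬x1) forces x1 = False.
Unit clause (¬x3) forces x3 = False.
Unit clause (¬x2) forces x2 = False.
This assignment satisfies each clause.

x1 ↦ False, x2 ↦ False, x3 ↦ False, x4 ↦ False, x5 ↦ True, x6 ↦ False, x7 ↦ False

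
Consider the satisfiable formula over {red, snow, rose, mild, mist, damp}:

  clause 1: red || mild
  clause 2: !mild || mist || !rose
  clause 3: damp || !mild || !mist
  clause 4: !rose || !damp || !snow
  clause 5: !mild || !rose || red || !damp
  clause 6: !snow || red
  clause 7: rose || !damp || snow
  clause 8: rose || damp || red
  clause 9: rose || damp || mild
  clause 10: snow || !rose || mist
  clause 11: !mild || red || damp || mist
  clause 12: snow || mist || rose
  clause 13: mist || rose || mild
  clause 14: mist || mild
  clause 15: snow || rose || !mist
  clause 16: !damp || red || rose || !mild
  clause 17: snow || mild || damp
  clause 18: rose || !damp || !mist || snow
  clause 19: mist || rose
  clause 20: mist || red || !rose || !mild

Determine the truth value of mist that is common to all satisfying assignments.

True

Suppose mist = false.
(mild) alone gives mild = true.
(!rose) alone gives rose = false.
Now (rose) is unsatisfied and unit — conflict.
So every satisfying assignment has mist = True.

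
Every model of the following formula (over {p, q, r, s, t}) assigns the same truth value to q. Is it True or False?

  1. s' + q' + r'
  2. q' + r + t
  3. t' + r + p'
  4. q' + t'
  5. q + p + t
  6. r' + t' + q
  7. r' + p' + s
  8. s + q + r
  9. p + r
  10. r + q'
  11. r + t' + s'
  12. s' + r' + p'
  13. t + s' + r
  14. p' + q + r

Suppose q = 0.
Try p = 1.
The clause (r) is unit, so r = 1.
The clause (t') is unit, so t = 0.
The clause (s) is unit, so s = 1.
Now (s') is unsatisfied and unit — conflict.
That branch fails; take p = 0 instead.
The clause (t) is unit, so t = 1.
The clause (r') is unit, so r = 0.
Now (r) is unsatisfied and unit — conflict.
Neither p = 1 nor p = 0 works.
So every satisfying assignment has q = True.

True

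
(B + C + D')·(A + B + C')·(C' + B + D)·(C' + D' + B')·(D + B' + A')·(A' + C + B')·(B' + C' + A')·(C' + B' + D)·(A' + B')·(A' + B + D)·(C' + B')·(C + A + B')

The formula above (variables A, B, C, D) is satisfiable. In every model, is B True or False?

False

Suppose B = 1.
The clause (A') is unit, so A = 0.
The clause (C') is unit, so C = 0.
But (C) is also a unit clause — contradiction.
So every satisfying assignment has B = False.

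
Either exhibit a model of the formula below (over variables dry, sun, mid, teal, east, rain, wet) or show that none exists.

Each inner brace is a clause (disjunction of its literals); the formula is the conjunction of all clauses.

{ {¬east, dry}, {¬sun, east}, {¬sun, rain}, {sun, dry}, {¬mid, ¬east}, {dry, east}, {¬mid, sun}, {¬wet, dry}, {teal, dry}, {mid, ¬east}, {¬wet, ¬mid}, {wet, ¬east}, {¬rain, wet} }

dry ↦ True, sun ↦ False, mid ↦ False, teal ↦ True, east ↦ False, rain ↦ False, wet ↦ False

Try east = False.
From the singleton clause (¬sun), sun = False.
From the singleton clause (dry), dry = True.
From the singleton clause (¬mid), mid = False.
Try rain = False.
Every clause is now satisfied; teal, wet are unconstrained.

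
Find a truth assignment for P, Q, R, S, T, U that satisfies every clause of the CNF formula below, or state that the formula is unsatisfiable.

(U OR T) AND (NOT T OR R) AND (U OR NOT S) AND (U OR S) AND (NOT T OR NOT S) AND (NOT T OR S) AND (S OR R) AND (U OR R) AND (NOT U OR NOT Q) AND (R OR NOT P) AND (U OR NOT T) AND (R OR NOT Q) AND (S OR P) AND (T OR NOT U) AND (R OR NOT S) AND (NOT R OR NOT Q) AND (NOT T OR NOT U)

Branch on U: set U = true.
The clause (NOT Q) is unit, so Q = false.
The clause (T) is unit, so T = true.
Now (NOT T) is unsatisfied and unit — conflict.
Backtrack on U: now try U = false.
The clause (T) is unit, so T = true.
Now (NOT T) is unsatisfied and unit — conflict.
Both values of U lead to a conflict.

UNSATISFIABLE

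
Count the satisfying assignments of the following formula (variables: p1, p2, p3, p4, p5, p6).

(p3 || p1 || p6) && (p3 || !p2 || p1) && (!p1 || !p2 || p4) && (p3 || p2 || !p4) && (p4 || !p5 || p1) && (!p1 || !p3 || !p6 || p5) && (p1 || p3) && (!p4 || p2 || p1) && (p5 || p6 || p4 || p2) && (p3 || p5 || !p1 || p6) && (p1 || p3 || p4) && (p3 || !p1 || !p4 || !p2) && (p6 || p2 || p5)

There are 2^6 = 64 truth assignments over (p1, p2, p3, p4, p5, p6).
Split on p1. With p1 = true, the clauses containing p1 are satisfied and !p1 drops from the rest; 10 of the 2^5 = 32 assignments to the other variables satisfy what remains.
With p1 = false, by the same count on the reduced clause set, 7 assignments work.
Total: 10 + 7 = 17.

17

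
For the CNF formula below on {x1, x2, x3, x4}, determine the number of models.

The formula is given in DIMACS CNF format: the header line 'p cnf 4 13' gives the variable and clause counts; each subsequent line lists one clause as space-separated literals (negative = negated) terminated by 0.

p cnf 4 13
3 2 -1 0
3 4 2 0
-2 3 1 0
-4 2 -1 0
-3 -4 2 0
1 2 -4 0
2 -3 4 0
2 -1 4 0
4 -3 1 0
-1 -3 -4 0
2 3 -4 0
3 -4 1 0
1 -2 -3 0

3

There are 2^4 = 16 truth assignments over (x1, x2, x3, x4).
Split on x1. With x1 = True, the clauses containing x1 are satisfied and ¬x1 drops from the rest; 3 of the 2^3 = 8 assignments to the other variables satisfy what remains.
With x1 = False, by the same count on the reduced clause set, 0 assignments work.
Total: 3 + 0 = 3.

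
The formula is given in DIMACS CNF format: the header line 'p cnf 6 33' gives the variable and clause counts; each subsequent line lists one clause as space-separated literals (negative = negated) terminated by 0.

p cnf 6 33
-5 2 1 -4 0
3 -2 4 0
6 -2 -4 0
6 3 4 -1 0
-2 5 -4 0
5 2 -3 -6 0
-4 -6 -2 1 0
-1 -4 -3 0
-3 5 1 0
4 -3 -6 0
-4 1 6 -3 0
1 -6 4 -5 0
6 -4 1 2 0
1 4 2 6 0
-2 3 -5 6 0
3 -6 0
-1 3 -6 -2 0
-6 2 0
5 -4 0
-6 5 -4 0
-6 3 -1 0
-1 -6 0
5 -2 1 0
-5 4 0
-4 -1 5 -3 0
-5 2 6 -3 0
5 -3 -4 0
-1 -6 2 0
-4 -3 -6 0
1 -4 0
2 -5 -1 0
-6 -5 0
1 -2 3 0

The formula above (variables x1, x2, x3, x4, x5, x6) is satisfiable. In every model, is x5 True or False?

Suppose x5 = True.
(x4) alone gives x4 = True.
(x1) alone gives x1 = True.
(¬x3) alone gives x3 = False.
(¬x6) alone gives x6 = False.
(¬x2) alone gives x2 = False.
Now (x2) is unsatisfied and unit — conflict.
So every satisfying assignment has x5 = False.

False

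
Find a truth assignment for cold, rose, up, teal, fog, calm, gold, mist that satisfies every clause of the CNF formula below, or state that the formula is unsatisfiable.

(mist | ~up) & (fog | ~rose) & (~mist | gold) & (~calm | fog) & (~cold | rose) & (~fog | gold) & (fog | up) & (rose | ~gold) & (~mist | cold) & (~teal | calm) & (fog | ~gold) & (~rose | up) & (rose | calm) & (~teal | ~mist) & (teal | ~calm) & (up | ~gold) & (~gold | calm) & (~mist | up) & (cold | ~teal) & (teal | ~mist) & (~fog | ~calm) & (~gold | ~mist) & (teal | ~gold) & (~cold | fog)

Case mist = 1:
(gold) alone gives gold = 1.
But (~gold) is also a unit clause — contradiction.
Undo mist and try mist = 0.
(~up) alone gives up = 0.
(fog) alone gives fog = 1.
(gold) alone gives gold = 1.
But (~gold) is also a unit clause — contradiction.
Either choice for mist ends in contradiction.

UNSATISFIABLE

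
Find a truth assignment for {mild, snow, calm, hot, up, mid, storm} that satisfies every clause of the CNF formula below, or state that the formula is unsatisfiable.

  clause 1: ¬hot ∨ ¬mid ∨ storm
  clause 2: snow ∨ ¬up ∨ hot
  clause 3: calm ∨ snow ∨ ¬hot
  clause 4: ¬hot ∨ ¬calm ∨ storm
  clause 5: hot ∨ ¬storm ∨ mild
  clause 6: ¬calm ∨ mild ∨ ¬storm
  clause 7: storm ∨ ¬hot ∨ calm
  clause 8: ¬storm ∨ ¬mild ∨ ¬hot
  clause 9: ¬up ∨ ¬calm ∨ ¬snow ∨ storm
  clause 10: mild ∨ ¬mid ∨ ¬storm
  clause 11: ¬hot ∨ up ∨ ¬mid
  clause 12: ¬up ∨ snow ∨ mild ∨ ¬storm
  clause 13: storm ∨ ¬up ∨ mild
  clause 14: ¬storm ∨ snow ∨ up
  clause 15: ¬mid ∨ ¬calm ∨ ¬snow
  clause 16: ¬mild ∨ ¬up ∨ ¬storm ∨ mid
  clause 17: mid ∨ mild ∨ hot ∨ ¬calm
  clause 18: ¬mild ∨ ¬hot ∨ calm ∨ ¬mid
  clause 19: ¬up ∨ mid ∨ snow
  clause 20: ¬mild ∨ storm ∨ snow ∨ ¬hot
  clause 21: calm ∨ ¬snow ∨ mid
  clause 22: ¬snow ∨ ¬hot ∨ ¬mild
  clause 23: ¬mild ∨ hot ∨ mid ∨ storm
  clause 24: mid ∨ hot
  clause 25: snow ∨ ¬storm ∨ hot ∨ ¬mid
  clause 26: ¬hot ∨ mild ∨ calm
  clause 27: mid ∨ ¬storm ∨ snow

Case mid = True:
Case hot = False:
Case snow = True:
The clause (¬calm) is unit, so calm = False.
Case storm = True:
The clause (mild) is unit, so mild = True.
No clause remains; up is free.

mild: True, snow: True, calm: False, hot: False, up: True, mid: True, storm: True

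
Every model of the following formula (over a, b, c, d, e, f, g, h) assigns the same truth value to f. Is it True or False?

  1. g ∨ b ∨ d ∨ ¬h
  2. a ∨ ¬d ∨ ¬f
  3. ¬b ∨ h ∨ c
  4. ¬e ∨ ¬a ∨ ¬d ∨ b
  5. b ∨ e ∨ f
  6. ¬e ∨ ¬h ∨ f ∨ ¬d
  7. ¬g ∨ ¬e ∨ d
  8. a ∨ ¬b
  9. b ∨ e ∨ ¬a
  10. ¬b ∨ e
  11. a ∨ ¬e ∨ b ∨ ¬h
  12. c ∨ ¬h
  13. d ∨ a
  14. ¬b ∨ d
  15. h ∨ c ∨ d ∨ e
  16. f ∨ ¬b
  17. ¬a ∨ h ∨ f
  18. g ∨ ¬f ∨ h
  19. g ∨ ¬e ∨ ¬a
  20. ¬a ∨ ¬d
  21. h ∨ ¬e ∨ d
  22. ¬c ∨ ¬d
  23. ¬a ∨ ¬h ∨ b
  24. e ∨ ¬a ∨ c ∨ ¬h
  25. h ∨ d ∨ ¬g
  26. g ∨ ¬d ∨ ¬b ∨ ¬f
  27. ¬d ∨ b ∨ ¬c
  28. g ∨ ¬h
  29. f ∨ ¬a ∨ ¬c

False

Suppose f = True.
Suppose a = True.
The clause (¬d) is unit, so d = False.
The clause (¬b) is unit, so b = False.
The clause (e) is unit, so e = True.
The clause (¬g) is unit, so g = False.
That conflicts with the unit clause (g).
Undo a and try a = False.
The clause (¬d) is unit, so d = False.
That conflicts with the unit clause (d).
Neither a = True nor a = False works.
So every satisfying assignment has f = False.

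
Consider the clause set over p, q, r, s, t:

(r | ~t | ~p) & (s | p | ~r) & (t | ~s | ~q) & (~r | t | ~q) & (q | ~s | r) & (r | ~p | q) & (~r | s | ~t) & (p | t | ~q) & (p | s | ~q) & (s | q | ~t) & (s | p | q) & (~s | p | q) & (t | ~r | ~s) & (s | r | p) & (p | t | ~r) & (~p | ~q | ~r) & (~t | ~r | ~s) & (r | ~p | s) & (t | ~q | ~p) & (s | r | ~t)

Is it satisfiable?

Suppose r = 0.
Suppose t = 1.
From the singleton clause (~p), p = 0.
From the singleton clause (s), s = 1.
From the singleton clause (q), q = 1.
All clauses are satisfied.
A satisfying assignment: p=0, q=1, r=0, s=1, t=1.

Yes, satisfiable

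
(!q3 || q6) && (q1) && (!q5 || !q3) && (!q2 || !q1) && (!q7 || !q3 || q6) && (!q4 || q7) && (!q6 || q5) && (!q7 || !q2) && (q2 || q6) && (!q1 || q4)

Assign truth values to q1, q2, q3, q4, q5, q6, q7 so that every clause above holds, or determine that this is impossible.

Unit clause (q1) forces q1 = true.
Unit clause (!q2) forces q2 = false.
Unit clause (q6) forces q6 = true.
Unit clause (q5) forces q5 = true.
Unit clause (!q3) forces q3 = false.
Unit clause (q4) forces q4 = true.
Unit clause (q7) forces q7 = true.
All clauses are satisfied.

q1=true; q2=false; q3=false; q4=true; q5=true; q6=true; q7=true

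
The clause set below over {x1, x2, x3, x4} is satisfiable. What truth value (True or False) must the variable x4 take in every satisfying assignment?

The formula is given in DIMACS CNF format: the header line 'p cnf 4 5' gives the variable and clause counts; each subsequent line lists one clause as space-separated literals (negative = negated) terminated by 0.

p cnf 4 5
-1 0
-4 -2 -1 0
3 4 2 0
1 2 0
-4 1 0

Suppose x4 = True.
Unit clause (¬x1) forces x1 = False.
That conflicts with the unit clause (x1).
So every satisfying assignment has x4 = False.

False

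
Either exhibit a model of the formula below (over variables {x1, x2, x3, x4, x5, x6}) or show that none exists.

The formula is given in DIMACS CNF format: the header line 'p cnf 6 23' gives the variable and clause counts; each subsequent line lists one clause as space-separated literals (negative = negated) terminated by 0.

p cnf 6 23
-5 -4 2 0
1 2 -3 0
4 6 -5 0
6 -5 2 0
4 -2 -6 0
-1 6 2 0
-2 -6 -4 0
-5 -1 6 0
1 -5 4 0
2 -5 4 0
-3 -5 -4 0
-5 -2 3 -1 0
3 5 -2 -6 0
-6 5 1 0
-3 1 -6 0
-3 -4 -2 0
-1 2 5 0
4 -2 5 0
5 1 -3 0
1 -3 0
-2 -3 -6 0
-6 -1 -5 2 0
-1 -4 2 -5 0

x1=True,  x2=True,  x3=False,  x4=True,  x5=False,  x6=False

Suppose x1 = True.
Suppose x6 = False.
(x2) alone gives x2 = True.
(¬x5) alone gives x5 = False.
(x4) alone gives x4 = True.
(¬x3) alone gives x3 = False.
All clauses are satisfied.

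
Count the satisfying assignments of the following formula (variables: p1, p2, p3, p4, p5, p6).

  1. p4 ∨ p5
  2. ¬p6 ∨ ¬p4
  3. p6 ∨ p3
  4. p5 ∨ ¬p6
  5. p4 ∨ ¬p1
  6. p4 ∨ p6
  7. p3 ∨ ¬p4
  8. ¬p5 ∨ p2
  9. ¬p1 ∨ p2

There are 2^6 = 64 truth assignments over (p1, p2, p3, p4, p5, p6).
Split on p2. With p2 = True, the clauses containing p2 are satisfied and ¬p2 drops from the rest; 6 of the 2^5 = 32 assignments to the other variables satisfy what remains.
With p2 = False, by the same count on the reduced clause set, 1 assignment works.
Total: 6 + 1 = 7.

7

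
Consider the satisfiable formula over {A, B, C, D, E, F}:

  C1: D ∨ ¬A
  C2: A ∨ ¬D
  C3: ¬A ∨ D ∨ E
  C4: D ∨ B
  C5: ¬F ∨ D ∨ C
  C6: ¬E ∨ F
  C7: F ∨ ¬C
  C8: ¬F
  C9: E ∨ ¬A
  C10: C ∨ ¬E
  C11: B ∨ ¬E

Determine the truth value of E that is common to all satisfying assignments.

Suppose E = True.
The clause (F) is unit, so F = True.
That conflicts with the unit clause (¬F).
So every satisfying assignment has E = False.

False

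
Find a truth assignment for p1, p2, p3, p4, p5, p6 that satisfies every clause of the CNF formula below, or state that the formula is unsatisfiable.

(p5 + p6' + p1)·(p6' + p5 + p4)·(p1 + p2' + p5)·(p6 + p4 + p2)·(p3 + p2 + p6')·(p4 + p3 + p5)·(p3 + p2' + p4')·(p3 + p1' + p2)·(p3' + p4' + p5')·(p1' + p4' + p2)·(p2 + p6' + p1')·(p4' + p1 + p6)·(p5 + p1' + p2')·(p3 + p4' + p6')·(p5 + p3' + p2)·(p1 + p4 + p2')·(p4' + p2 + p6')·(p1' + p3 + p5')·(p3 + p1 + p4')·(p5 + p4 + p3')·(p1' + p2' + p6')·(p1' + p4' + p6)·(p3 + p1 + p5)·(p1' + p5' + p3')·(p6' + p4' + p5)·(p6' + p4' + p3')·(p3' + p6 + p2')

Branch on p5: set p5 = 1.
Branch on p3: set p3 = 1.
(p4') alone gives p4 = 0.
(p1') alone gives p1 = 0.
(p2') alone gives p2 = 0.
(p6) alone gives p6 = 1.
This assignment satisfies each clause.

p1 ↦ 0,  p2 ↦ 0,  p3 ↦ 1,  p4 ↦ 0,  p5 ↦ 1,  p6 ↦ 1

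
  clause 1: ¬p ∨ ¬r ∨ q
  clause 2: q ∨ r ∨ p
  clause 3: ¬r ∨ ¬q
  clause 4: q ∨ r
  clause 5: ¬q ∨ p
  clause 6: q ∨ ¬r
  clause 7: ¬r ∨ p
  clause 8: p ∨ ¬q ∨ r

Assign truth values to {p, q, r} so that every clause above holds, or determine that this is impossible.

Branch on r: set r = False.
From the singleton clause (q), q = True.
From the singleton clause (p), p = True.
This assignment satisfies each clause.

p ↦ True, q ↦ True, r ↦ False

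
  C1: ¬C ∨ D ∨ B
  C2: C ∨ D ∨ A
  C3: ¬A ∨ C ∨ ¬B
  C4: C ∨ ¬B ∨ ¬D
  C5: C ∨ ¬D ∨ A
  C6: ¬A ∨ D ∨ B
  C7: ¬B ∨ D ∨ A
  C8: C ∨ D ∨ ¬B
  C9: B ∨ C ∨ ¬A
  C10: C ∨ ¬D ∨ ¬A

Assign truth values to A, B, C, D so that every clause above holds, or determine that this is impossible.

A ↦ True, B ↦ True, C ↦ True, D ↦ True

Try C = True.
Try D = True.
All clauses hold; A, B can take either value.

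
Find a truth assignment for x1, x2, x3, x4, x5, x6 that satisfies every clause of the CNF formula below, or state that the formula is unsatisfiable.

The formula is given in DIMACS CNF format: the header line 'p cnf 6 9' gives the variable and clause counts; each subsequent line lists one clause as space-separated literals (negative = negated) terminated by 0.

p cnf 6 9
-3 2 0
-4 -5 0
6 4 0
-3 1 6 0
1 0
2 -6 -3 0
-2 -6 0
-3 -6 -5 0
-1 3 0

x1 ↦ True, x2 ↦ True, x3 ↦ True, x4 ↦ True, x5 ↦ False, x6 ↦ False

The clause (x1) is unit, so x1 = True.
The clause (x3) is unit, so x3 = True.
The clause (x2) is unit, so x2 = True.
The clause (¬x6) is unit, so x6 = False.
The clause (x4) is unit, so x4 = True.
The clause (¬x5) is unit, so x5 = False.
Every clause now holds.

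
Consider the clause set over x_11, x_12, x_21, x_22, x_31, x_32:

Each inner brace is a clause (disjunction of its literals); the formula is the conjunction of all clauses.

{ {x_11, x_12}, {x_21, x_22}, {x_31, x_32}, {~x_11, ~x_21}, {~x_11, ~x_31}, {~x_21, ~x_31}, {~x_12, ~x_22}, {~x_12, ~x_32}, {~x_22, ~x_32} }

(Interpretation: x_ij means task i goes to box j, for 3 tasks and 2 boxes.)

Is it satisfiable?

No, unsatisfiable

Branch on x_11: set x_11 = 1.
The clause (~x_21) is unit, so x_21 = 0.
The clause (x_22) is unit, so x_22 = 1.
The clause (~x_31) is unit, so x_31 = 0.
The clause (x_32) is unit, so x_32 = 1.
But (~x_32) is also a unit clause — contradiction.
That branch fails; take x_11 = 0 instead.
The clause (x_12) is unit, so x_12 = 1.
The clause (~x_22) is unit, so x_22 = 0.
The clause (x_21) is unit, so x_21 = 1.
The clause (~x_31) is unit, so x_31 = 0.
The clause (x_32) is unit, so x_32 = 1.
But (~x_32) is also a unit clause — contradiction.
Neither x_11 = 1 nor x_11 = 0 works.
No assignment satisfies every clause.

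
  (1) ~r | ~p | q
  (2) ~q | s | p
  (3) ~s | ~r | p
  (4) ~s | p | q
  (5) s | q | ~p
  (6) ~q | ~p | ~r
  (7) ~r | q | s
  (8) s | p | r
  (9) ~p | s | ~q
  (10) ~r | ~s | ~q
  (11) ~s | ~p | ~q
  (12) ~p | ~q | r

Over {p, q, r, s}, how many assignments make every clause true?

There are 2^4 = 16 truth assignments over (p, q, r, s).
Split on q. With q = 1, the clauses containing q are satisfied and ~q drops from the rest; 1 of the 2^3 = 8 assignments to the other variables satisfy what remains.
With q = 0, by the same count on the reduced clause set, 1 assignment works.
(One model: p=F, q=T, r=F, s=T.)
Total: 1 + 1 = 2.

2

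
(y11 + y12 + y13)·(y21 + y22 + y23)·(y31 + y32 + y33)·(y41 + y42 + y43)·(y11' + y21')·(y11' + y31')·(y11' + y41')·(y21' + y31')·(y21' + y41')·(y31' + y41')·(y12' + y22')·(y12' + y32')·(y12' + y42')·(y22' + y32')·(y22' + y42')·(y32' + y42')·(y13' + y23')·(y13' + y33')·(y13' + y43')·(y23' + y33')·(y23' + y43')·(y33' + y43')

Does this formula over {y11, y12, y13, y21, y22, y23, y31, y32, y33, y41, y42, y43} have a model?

Suppose y11 = 0.
Suppose y12 = 1.
Unit clause (y22') forces y22 = 0.
Unit clause (y32') forces y32 = 0.
Unit clause (y42') forces y42 = 0.
Suppose y21 = 1.
Unit clause (y31') forces y31 = 0.
Unit clause (y33) forces y33 = 1.
Unit clause (y41') forces y41 = 0.
Unit clause (y43) forces y43 = 1.
But (y43') is also a unit clause — contradiction.
So y21 must be the other value — set y21 = 0.
Unit clause (y23) forces y23 = 1.
Unit clause (y13') forces y13 = 0.
Unit clause (y33') forces y33 = 0.
Unit clause (y31) forces y31 = 1.
Unit clause (y41') forces y41 = 0.
Unit clause (y43) forces y43 = 1.
But (y43') is also a unit clause — contradiction.
Both values of y21 lead to a conflict.
So y12 must be the other value — set y12 = 0.
Unit clause (y13) forces y13 = 1.
Unit clause (y23') forces y23 = 0.
Unit clause (y33') forces y33 = 0.
Unit clause (y43') forces y43 = 0.
Suppose y21 = 1.
Unit clause (y31') forces y31 = 0.
Unit clause (y32) forces y32 = 1.
Unit clause (y41') forces y41 = 0.
Unit clause (y42) forces y42 = 1.
But (y42') is also a unit clause — contradiction.
So y21 must be the other value — set y21 = 0.
Unit clause (y22) forces y22 = 1.
Unit clause (y32') forces y32 = 0.
Unit clause (y31) forces y31 = 1.
Unit clause (y41') forces y41 = 0.
Unit clause (y42) forces y42 = 1.
But (y42') is also a unit clause — contradiction.
Both values of y21 lead to a conflict.
Both values of y12 lead to a conflict.
So y11 must be the other value — set y11 = 1.
Unit clause (y21') forces y21 = 0.
Unit clause (y31') forces y31 = 0.
Unit clause (y41') forces y41 = 0.
Suppose y22 = 1.
Unit clause (y12') forces y12 = 0.
Unit clause (y32') forces y32 = 0.
Unit clause (y33) forces y33 = 1.
Unit clause (y42') forces y42 = 0.
Unit clause (y43) forces y43 = 1.
But (y43') is also a unit clause — contradiction.
So y22 must be the other value — set y22 = 0.
Unit clause (y23) forces y23 = 1.
Unit clause (y13') forces y13 = 0.
Unit clause (y33') forces y33 = 0.
Unit clause (y32) forces y32 = 1.
Unit clause (y12') forces y12 = 0.
Unit clause (y42') forces y42 = 0.
Unit clause (y43) forces y43 = 1.
But (y43') is also a unit clause — contradiction.
Both values of y22 lead to a conflict.
Both values of y11 lead to a conflict.
No assignment satisfies every clause.

Unsatisfiable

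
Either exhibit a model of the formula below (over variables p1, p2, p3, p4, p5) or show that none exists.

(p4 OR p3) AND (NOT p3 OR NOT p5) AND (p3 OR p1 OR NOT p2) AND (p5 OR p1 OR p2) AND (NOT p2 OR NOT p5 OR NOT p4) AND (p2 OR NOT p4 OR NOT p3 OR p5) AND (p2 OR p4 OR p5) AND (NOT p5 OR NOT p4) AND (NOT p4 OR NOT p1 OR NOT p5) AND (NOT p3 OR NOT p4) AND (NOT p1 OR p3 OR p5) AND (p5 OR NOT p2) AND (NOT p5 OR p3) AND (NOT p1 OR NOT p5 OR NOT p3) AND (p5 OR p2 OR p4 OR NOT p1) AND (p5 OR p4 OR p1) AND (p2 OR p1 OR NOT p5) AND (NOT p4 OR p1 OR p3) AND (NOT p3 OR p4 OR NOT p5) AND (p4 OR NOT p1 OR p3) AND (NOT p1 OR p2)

Suppose p4 = true.
The clause (NOT p5) is unit, so p5 = false.
The clause (NOT p3) is unit, so p3 = false.
The clause (NOT p1) is unit, so p1 = false.
But (p1) is also a unit clause — contradiction.
That branch fails; take p4 = false instead.
The clause (p3) is unit, so p3 = true.
The clause (NOT p5) is unit, so p5 = false.
The clause (p2) is unit, so p2 = true.
But (NOT p2) is also a unit clause — contradiction.
Either choice for p4 ends in contradiction.

UNSATISFIABLE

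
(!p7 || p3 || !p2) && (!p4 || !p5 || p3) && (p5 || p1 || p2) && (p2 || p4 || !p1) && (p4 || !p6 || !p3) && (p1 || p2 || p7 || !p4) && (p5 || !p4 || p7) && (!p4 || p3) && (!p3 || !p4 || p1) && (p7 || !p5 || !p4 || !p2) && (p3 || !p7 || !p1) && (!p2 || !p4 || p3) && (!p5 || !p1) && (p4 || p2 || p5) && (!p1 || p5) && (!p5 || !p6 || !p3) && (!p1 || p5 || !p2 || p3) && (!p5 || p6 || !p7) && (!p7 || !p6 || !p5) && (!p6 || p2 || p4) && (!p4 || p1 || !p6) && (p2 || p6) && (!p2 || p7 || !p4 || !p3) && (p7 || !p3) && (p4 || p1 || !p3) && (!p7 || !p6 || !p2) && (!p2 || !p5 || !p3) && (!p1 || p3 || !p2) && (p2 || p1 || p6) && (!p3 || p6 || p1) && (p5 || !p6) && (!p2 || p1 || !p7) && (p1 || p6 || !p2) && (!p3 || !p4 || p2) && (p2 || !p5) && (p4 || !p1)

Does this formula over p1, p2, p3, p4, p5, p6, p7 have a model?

Yes, satisfiable

Suppose p4 = false.
(!p1) alone gives p1 = false.
(!p3) alone gives p3 = false.
Suppose p7 = false.
Suppose p5 = true.
(p2) alone gives p2 = true.
(p6) alone gives p6 = true.
Every clause now holds.
A satisfying assignment: p1 ↦ false, p2 ↦ true, p3 ↦ false, p4 ↦ false, p5 ↦ true, p6 ↦ true, p7 ↦ false.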